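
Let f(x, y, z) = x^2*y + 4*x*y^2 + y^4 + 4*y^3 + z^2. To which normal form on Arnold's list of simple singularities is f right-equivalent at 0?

The Hessian of f at 0 is [[0, 0, 0], [0, 0, 0], [0, 0, 2]] with rank 1, so corank 2. A Groebner basis of the Jacobian ideal J(f) in C{x,y,z} is {x^3 - 2*x^2 + 8*y^2, x^2/4 + y^3 - y^2, x*y + 2*y^2, z}; counting standard monomials gives mu = 5. Corank 2; j^3 = y*(x + 2*y)^2 has shape L^2 M (L != M), so D-series; mu = 5 gives D_5.

D_{5}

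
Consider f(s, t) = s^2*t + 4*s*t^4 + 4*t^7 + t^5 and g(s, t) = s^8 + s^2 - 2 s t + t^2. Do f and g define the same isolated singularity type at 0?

The Hessian of f at 0 has rank 0. Corank 2; j^3 = s^2*t has shape L^2 M (L != M), so D-series; mu = 6 gives D_6. The Hessian of g at 0 has rank 1. Corank 1: A-series; mu = 7 gives A_7. f is D_6 but g is A_7, hence not right-equivalent.

No.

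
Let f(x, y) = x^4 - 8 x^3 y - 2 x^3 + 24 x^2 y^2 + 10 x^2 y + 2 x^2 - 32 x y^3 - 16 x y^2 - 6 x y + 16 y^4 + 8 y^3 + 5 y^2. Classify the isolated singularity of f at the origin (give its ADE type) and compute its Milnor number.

The Hessian of f at 0 has rank 2. Corank 0: nondegenerate Morse point, so A_1.

Type A1, Milnor number mu = 1.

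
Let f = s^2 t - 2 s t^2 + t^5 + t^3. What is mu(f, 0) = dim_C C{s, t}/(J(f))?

The Hessian of f at 0 is [[0, 0], [0, 0]] with rank 0, so corank 2. A Groebner basis of the Jacobian ideal J(f) in C{s,t} is {s^2/5 + t^4 - t^2/5, s^3 - t^3, s*t - t^2}; counting standard monomials gives mu = 6. Corank 2; j^3 = t*(s - t)^2 has shape L^2 M (L != M), so D-series; mu = 6 gives D_6.

6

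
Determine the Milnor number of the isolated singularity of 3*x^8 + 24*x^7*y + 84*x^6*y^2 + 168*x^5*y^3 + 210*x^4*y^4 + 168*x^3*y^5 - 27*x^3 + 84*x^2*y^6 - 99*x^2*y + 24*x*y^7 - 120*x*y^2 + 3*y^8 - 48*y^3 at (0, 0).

The Hessian of f at 0 has rank 0. Corank 2; j^3 = -3*(x + y)*(3*x + 4*y)^2 has shape L^2 M (L != M), so D-series; mu = 9 gives D_9.

9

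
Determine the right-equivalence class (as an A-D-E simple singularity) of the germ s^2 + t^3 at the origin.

A_2

The Hessian of f at 0 is [[2, 0], [0, 0]] with rank 1, so corank 1. A Groebner basis of the Jacobian ideal J(f) in C{s,t} is {t^2, s}; counting standard monomials gives mu = 2. Corank 1: A-series; mu = 2 gives A_2.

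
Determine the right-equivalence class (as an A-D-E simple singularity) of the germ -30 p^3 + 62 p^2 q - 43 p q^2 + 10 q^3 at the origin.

D_{4}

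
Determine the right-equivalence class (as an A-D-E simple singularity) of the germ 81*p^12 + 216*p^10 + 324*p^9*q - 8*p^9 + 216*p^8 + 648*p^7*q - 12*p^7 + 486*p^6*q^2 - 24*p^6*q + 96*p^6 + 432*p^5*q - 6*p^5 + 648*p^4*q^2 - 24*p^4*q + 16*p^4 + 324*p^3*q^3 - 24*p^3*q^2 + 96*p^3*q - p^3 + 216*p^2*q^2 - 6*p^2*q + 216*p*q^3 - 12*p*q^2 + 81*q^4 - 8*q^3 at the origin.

E_{6}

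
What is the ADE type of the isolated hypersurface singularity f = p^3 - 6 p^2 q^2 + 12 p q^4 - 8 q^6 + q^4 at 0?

E_{6}

The Hessian of f at 0 is [[0, 0], [0, 0]] with rank 0, so corank 2. A Groebner basis of the Jacobian ideal J(f) in C{p,q} is {p^3, p^2*q, -p^2/4 + p*q^2, q^3}; counting standard monomials gives mu = 6. Corank 2; j^3 = p^3 is a perfect cube, so E-series; the 4-jet and mu = 6 give E_6.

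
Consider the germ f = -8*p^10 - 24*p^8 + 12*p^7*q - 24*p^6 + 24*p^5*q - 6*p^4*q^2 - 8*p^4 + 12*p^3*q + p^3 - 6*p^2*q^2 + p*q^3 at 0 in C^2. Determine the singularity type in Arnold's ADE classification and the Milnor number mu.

The Hessian of f at 0 is [[0, 0], [0, 0]] with rank 0, so corank 2. A Groebner basis of the Jacobian ideal J(f) in C{p,q} is {3*p^2/4 + q^4 + q^3/4, p^3, p^2*q - p^2/4 - q^3/12, -p^2 + p*q^2 - q^3/3}; counting standard monomials gives mu = 7. Corank 2; j^3 = p^3 is a perfect cube, so E-series; the 4-jet and mu = 7 give E_7.

Type E_7, Milnor number mu = 7.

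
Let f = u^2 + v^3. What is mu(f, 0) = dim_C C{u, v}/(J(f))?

The Hessian of f at 0 has rank 1. Corank 1: A-series; mu = 2 gives A_2.

2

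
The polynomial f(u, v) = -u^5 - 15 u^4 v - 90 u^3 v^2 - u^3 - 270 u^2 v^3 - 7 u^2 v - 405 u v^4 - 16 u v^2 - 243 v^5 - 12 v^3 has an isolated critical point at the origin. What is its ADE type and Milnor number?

The Hessian of f at 0 has rank 0. Corank 2; j^3 = -(u + 2*v)^2*(u + 3*v) has shape L^2 M (L != M), so D-series; mu = 6 gives D_6.

Type D_6, Milnor number mu = 6.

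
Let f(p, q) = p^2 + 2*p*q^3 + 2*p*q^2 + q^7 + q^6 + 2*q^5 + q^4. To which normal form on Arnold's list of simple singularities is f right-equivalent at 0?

The Hessian of f at 0 has rank 1. Corank 1: A-series; mu = 6 gives A_6.

A_{6}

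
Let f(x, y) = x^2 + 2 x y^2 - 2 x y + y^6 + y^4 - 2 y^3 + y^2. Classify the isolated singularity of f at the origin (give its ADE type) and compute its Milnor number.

The Hessian of f at 0 has rank 1. Corank 1: A-series; mu = 5 gives A_5.

Type A_5, Milnor number mu = 5.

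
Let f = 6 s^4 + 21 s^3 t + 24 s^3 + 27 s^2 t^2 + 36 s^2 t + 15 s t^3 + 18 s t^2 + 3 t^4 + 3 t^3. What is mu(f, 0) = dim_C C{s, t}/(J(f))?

7

The Hessian of f at 0 is [[0, 0], [0, 0]] with rank 0, so corank 2. A Groebner basis of the Jacobian ideal J(f) in C{s,t} is {768*s^2 + 768*s*t + t^4 + 8*t^3 + 192*t^2, s^3 + 36*s^2 + 36*s*t + t^3/2 + 9*t^2, s^2*t - 40*s^2 - 40*s*t - 2*t^3/3 - 10*t^2, 32*s^2 + s*t^2 + 32*s*t + 5*t^3/6 + 8*t^2}; counting standard monomials gives mu = 7. Corank 2; j^3 = 3*(2*s + t)^3 is a perfect cube, so E-series; the 4-jet and mu = 7 give E_7.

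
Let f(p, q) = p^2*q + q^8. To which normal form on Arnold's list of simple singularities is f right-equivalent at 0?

The Hessian of f at 0 is [[0, 0], [0, 0]] with rank 0, so corank 2. A Groebner basis of the Jacobian ideal J(f) in C{p,q} is {p^2/8 + q^7, p^3, p*q}; counting standard monomials gives mu = 9. Corank 2; j^3 = p^2*q has shape L^2 M (L != M), so D-series; mu = 9 gives D_9.

D_9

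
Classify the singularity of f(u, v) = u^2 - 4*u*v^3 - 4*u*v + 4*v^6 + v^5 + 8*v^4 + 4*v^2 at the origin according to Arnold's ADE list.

The Hessian of f at 0 has rank 1. Corank 1: A-series; mu = 4 gives A_4.

A_4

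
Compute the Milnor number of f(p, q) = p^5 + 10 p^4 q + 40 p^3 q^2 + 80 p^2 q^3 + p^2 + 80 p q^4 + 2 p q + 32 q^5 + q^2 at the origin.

The Hessian of f at 0 has rank 1. Corank 1: A-series; mu = 4 gives A_4.

4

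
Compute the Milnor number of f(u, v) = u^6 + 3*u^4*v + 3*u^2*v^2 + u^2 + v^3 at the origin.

2

The Hessian of f at 0 has rank 1. Corank 1: A-series; mu = 2 gives A_2.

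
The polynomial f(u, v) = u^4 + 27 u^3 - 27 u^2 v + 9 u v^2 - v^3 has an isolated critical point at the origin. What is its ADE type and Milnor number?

Type E_6, Milnor number mu = 6.

The Hessian of f at 0 has rank 0. Corank 2; j^3 = (3*u - v)^3 is a perfect cube, so E-series; the 4-jet and mu = 6 give E_6.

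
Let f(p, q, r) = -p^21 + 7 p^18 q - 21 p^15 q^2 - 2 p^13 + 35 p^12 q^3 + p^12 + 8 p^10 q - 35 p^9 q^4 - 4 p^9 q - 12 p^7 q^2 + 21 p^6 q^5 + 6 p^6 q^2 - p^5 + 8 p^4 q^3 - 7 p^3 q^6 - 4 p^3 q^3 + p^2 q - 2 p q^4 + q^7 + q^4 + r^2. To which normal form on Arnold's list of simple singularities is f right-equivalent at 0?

The Hessian of f at 0 has rank 1. Corank 2; j^3 = p^2*q has shape L^2 M (L != M), so D-series; mu = 5 gives D_5.

D_5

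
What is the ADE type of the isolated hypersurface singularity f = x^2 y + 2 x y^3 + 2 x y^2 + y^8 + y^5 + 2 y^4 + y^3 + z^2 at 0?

D_9

The Hessian of f at 0 is [[0, 0, 0], [0, 0, 0], [0, 0, 2]] with rank 1, so corank 2. A Groebner basis of the Jacobian ideal J(f) in C{x,y,z} is {x^4 + 6*x^3 + 14*x^2*y + x^2/2 + 23*x*y^2/2 - 5*x*y/2 - 3*y^2, x^3*y - 3*x^3 - 6*x^2*y - x^2/8 - 33*x*y^2/8 + 7*x*y/8 + y^2, x^3 + x^2*y^2 + x^2*y, x*y + y^3 + y^2, z}; counting standard monomials gives mu = 9. Corank 2; j^3 = y*(x + y)^2 has shape L^2 M (L != M), so D-series; mu = 9 gives D_9.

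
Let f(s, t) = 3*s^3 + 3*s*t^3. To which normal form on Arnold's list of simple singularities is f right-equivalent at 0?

The Hessian of f at 0 is [[0, 0], [0, 0]] with rank 0, so corank 2. A Groebner basis of the Jacobian ideal J(f) in C{s,t} is {s^3, s*t^2, 3*s^2 + t^3}; counting standard monomials gives mu = 7. Corank 2; j^3 = 3*s^3 is a perfect cube, so E-series; the 4-jet and mu = 7 give E_7.

E_7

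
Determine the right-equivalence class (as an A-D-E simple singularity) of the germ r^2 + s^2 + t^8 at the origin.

A7

The Hessian of f at 0 has rank 2. Corank 1: A-series; mu = 7 gives A_7.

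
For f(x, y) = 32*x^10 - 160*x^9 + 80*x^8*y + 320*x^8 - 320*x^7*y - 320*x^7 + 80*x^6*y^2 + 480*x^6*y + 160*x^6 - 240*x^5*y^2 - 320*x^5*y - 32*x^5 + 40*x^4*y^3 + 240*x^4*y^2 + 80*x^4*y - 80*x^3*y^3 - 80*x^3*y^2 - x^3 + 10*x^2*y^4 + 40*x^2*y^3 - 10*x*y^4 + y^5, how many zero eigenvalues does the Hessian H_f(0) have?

2

Hessian at 0 has rank 0.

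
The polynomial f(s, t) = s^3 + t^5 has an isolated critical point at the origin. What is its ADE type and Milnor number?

The Hessian of f at 0 has rank 0. Corank 2; j^3 = s^3 is a perfect cube, so E-series; the 5-jet and mu = 8 give E_8.

Type E8, Milnor number mu = 8.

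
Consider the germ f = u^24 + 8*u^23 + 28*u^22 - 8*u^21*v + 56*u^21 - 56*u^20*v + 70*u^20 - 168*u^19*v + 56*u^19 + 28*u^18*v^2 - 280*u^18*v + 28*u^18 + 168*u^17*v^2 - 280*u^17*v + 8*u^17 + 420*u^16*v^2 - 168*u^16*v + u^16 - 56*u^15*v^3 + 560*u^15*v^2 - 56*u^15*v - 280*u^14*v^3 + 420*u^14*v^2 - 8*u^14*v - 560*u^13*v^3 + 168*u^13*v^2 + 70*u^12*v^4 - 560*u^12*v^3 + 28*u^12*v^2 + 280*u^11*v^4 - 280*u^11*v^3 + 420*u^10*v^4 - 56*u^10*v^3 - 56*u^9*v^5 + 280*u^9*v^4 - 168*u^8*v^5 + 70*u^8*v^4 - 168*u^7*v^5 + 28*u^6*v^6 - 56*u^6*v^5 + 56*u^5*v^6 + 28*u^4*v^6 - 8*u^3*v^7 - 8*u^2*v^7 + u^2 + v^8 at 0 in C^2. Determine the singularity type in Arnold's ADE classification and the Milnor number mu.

Type A_7, Milnor number mu = 7.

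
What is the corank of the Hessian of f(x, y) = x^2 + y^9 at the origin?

1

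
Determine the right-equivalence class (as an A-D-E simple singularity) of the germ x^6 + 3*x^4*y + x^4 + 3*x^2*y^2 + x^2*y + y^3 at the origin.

The Hessian of f at 0 is [[0, 0], [0, 0]] with rank 0, so corank 2. A Groebner basis of the Jacobian ideal J(f) in C{x,y} is {y^3, x^2 + 3*y^2, x*y}; counting standard monomials gives mu = 4. Corank 2; j^3 = y*(x^2 + y^2) splits into three distinct lines over C (the quadratic factor has nonzero discriminant), so D_4.

D4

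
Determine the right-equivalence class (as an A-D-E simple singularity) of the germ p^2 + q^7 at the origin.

The Hessian of f at 0 is [[2, 0], [0, 0]] with rank 1, so corank 1. A Groebner basis of the Jacobian ideal J(f) in C{p,q} is {q^6, p}; counting standard monomials gives mu = 6. Corank 1: A-series; mu = 6 gives A_6.

A6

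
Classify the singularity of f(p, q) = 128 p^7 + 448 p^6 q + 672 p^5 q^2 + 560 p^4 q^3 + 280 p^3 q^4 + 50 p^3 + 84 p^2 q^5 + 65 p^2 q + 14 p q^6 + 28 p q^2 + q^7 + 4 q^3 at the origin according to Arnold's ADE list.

The Hessian of f at 0 has rank 0. Corank 2; j^3 = (2*p + q)*(5*p + 2*q)^2 has shape L^2 M (L != M), so D-series; mu = 8 gives D_8.

D_{8}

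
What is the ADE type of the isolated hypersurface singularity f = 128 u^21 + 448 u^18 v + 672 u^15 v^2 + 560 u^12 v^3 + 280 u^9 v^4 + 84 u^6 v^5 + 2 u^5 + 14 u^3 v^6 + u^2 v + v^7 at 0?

The Hessian of f at 0 is [[0, 0], [0, 0]] with rank 0, so corank 2. A Groebner basis of the Jacobian ideal J(f) in C{u,v} is {u^2/7 + v^6, u^3, u*v}; counting standard monomials gives mu = 8. Corank 2; j^3 = u^2*v has shape L^2 M (L != M), so D-series; mu = 8 gives D_8.

D_8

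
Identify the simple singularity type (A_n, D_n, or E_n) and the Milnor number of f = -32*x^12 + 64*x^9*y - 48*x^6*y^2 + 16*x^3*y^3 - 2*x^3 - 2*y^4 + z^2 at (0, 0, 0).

Type E6, Milnor number mu = 6.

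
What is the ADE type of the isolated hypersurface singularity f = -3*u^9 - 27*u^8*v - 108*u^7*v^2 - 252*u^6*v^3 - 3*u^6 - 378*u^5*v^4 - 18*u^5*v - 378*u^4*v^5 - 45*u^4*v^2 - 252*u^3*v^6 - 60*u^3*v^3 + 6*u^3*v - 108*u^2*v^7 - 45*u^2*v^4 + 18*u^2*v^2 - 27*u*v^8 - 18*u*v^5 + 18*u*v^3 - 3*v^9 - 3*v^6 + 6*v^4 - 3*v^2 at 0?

A_{8}

The Hessian of f at 0 has rank 1. Corank 1: A-series; mu = 8 gives A_8.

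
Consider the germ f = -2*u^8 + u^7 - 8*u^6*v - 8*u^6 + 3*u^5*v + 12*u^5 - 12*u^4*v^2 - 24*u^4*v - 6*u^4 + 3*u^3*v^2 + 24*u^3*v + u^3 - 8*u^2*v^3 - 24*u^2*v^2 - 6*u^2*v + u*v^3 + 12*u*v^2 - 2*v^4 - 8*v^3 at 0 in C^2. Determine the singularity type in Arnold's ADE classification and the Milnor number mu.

Type E_{7}, Milnor number mu = 7.

The Hessian of f at 0 is [[0, 0], [0, 0]] with rank 0, so corank 2. A Groebner basis of the Jacobian ideal J(f) in C{u,v} is {-3*u^2/164 + 3*u*v/41 + v^4 - v^3/164 - 3*v^2/41, u^3 - 141*u^2/82 + 282*u*v/41 - 703*v^3/82 - 282*v^2/41, u^2*v - 95*u^2/164 + 95*u*v/41 - 2063*v^3/492 - 95*v^2/41, -6*u^2/41 + u*v^2 + 24*u*v/41 - 84*v^3/41 - 24*v^2/41}; counting standard monomials gives mu = 7. Corank 2; j^3 = (u - 2*v)^3 is a perfect cube, so E-series; the 4-jet and mu = 7 give E_7.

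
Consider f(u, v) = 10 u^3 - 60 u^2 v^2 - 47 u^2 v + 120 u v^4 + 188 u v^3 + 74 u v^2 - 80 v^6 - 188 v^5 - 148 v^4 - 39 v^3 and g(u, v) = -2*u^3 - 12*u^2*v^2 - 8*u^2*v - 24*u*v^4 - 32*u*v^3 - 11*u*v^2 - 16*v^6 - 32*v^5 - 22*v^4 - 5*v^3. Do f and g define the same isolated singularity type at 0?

The Hessian of f at 0 has rank 0. Corank 2; j^3 = (2*u - 3*v)*(5*u^2 - 16*u*v + 13*v^2) splits into three distinct lines over C (the quadratic factor has nonzero discriminant), so D_4. The Hessian of g at 0 has rank 0. Corank 2; j^3 = -(u + v)*(2*u^2 + 6*u*v + 5*v^2) splits into three distinct lines over C (the quadratic factor has nonzero discriminant), so D_4. Both have type D_4, hence right-equivalent.

Yes.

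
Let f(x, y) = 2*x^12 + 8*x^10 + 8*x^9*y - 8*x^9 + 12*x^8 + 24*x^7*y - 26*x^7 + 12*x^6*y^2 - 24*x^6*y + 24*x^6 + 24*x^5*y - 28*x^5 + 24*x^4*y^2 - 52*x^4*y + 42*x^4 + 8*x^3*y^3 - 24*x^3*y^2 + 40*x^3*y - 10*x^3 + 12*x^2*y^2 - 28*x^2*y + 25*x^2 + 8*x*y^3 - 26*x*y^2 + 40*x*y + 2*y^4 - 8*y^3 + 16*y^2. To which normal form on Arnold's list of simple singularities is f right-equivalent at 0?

The Hessian of f at 0 has rank 1. Corank 1: A-series; mu = 3 gives A_3.

A_3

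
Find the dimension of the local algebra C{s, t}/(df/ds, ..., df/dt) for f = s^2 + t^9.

8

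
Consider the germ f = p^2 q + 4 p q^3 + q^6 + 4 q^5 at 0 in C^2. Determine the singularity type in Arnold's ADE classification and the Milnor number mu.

Type D_{7}, Milnor number mu = 7.

The Hessian of f at 0 is [[0, 0], [0, 0]] with rank 0, so corank 2. A Groebner basis of the Jacobian ideal J(f) in C{p,q} is {p^3, p^2*q + 2*p^2/3 + 4*p*q^2/3, p*q/2 + q^3}; counting standard monomials gives mu = 7. Corank 2; j^3 = p^2*q has shape L^2 M (L != M), so D-series; mu = 7 gives D_7.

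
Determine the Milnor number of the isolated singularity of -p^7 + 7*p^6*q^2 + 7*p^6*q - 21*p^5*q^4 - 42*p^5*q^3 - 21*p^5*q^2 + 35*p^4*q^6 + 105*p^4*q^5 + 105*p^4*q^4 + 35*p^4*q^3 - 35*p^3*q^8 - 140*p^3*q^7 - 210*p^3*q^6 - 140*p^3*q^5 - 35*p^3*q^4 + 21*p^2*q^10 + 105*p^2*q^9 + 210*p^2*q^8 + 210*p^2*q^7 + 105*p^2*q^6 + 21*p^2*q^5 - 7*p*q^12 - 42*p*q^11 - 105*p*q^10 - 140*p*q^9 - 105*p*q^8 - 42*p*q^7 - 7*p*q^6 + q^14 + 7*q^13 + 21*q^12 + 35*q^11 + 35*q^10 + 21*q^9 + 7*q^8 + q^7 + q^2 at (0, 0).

The Hessian of f at 0 is [[0, 0], [0, 2]] with rank 1, so corank 1. A Groebner basis of the Jacobian ideal J(f) in C{p,q} is {p^6, q}; counting standard monomials gives mu = 6. Corank 1: A-series; mu = 6 gives A_6.

6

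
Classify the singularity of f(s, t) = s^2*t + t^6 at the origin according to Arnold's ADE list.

D7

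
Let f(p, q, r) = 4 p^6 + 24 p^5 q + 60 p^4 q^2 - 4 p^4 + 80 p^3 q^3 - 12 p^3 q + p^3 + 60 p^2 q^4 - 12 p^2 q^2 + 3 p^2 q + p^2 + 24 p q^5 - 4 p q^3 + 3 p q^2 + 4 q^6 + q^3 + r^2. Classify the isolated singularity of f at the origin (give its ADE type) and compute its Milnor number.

Type A_{2}, Milnor number mu = 2.

The Hessian of f at 0 is [[2, 0, 0], [0, 0, 0], [0, 0, 2]] with rank 2, so corank 1. A Groebner basis of the Jacobian ideal J(f) in C{p,q,r} is {q^2, p, r}; counting standard monomials gives mu = 2. Corank 1: A-series; mu = 2 gives A_2.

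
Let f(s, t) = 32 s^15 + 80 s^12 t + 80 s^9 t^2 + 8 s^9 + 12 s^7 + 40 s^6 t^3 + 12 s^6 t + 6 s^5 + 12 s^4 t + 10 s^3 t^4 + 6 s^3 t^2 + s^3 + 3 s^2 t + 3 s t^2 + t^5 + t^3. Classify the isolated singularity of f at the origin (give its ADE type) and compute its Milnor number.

Type E_8, Milnor number mu = 8.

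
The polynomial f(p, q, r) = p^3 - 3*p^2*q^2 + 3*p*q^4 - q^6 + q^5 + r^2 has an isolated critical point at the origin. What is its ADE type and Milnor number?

The Hessian of f at 0 has rank 1. Corank 2; j^3 = p^3 is a perfect cube, so E-series; the 5-jet and mu = 8 give E_8.

Type E_8, Milnor number mu = 8.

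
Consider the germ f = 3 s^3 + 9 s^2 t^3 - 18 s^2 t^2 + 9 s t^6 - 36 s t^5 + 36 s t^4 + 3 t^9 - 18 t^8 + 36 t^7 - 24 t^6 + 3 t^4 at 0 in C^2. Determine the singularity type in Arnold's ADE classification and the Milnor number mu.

Type E_{6}, Milnor number mu = 6.

The Hessian of f at 0 is [[0, 0], [0, 0]] with rank 0, so corank 2. A Groebner basis of the Jacobian ideal J(f) in C{s,t} is {s^3, s^2*t, -s^2/4 + s*t^2, t^3}; counting standard monomials gives mu = 6. Corank 2; j^3 = 3*s^3 is a perfect cube, so E-series; the 4-jet and mu = 6 give E_6.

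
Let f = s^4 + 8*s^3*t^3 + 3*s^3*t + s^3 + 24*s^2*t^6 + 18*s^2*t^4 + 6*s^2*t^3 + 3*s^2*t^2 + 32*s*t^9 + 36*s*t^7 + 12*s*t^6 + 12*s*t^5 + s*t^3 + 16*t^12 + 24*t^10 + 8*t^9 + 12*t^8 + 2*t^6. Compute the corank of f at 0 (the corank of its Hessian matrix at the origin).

2

The Hessian at 0 is [[0, 0], [0, 0]] of rank 0; hence corank 2.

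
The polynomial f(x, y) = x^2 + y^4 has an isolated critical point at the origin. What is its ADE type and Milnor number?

Type A3, Milnor number mu = 3.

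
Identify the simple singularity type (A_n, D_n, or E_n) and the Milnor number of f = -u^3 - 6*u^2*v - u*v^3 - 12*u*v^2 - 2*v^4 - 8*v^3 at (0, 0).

Type E_7, Milnor number mu = 7.

The Hessian of f at 0 has rank 0. Corank 2; j^3 = -(u + 2*v)^3 is a perfect cube, so E-series; the 4-jet and mu = 7 give E_7.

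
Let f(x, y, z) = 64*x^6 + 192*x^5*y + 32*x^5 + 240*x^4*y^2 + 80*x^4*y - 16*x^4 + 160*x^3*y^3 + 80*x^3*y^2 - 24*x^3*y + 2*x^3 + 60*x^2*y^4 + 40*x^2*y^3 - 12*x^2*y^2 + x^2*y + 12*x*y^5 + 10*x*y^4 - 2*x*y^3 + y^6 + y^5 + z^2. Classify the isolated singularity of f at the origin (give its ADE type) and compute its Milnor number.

The Hessian of f at 0 is [[0, 0, 0], [0, 0, 0], [0, 0, 2]] with rank 1, so corank 2. A Groebner basis of the Jacobian ideal J(f) in C{x,y,z} is {-4*x^2/3 + x*y/12 + y^4 - y^3/12, x^3, x^2*y + x^2/6 - x*y/24 + y^3/24, -2*x^2/3 + x*y^2 - x*y/12 + y^3/12, z}; counting standard monomials gives mu = 7. Corank 2; j^3 = x^2*(2*x + y) has shape L^2 M (L != M), so D-series; mu = 7 gives D_7.

Type D_7, Milnor number mu = 7.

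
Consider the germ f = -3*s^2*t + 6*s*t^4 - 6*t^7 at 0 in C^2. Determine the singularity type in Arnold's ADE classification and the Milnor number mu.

Type D8, Milnor number mu = 8.

The Hessian of f at 0 is [[0, 0], [0, 0]] with rank 0, so corank 2. A Groebner basis of the Jacobian ideal J(f) in C{s,t} is {s^2/6 + s*t^3, -s*t + t^4, s^3, s^2*t}; counting standard monomials gives mu = 8. Corank 2; j^3 = -3*s^2*t has shape L^2 M (L != M), so D-series; mu = 8 gives D_8.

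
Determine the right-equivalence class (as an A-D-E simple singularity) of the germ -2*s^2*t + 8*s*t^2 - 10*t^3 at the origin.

D4

The Hessian of f at 0 is [[0, 0], [0, 0]] with rank 0, so corank 2. A Groebner basis of the Jacobian ideal J(f) in C{s,t} is {t^3, s^2 - t^2, s*t - 2*t^2}; counting standard monomials gives mu = 4. Corank 2; j^3 = -2*t*(s^2 - 4*s*t + 5*t^2) splits into three distinct lines over C (the quadratic factor has nonzero discriminant), so D_4.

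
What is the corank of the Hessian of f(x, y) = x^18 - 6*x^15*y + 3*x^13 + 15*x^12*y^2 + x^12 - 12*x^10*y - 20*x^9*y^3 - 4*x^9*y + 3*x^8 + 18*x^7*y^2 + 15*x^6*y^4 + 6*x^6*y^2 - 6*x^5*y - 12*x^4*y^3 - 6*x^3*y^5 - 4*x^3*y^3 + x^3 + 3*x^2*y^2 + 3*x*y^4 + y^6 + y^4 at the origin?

2

Hessian at 0 has rank 0.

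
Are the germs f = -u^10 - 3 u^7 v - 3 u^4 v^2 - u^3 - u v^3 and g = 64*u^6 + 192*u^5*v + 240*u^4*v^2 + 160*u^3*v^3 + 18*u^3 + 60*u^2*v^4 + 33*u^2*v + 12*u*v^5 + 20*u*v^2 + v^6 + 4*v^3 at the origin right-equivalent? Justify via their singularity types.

No.

The Hessian of f at 0 has rank 0. Corank 2; j^3 = -u^3 is a perfect cube, so E-series; the 4-jet and mu = 7 give E_7. The Hessian of g at 0 has rank 0. Corank 2; j^3 = (2*u + v)*(3*u + 2*v)^2 has shape L^2 M (L != M), so D-series; mu = 7 gives D_7. f is E_7 but g is D_7, hence not right-equivalent.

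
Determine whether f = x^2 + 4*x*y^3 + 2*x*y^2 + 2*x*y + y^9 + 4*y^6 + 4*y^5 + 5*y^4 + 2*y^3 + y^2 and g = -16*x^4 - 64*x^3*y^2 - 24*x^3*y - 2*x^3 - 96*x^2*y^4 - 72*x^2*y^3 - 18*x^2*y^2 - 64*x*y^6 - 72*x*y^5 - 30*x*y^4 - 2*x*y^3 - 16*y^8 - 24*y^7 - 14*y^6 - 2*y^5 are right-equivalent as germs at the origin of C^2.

The Hessian of f at 0 has rank 1. Corank 1: A-series; mu = 8 gives A_8. The Hessian of g at 0 has rank 0. Corank 2; j^3 = -2*x^3 is a perfect cube, so E-series; the 4-jet and mu = 7 give E_7. f is A_8 but g is E_7, hence not right-equivalent.

No.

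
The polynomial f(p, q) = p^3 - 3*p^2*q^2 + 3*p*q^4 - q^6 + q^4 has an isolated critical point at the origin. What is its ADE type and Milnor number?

Type E_{6}, Milnor number mu = 6.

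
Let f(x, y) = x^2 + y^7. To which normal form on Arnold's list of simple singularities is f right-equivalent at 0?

A_6

The Hessian of f at 0 has rank 1. Corank 1: A-series; mu = 6 gives A_6.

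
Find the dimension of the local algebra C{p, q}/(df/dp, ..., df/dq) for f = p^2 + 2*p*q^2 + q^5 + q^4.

4

The Hessian of f at 0 is [[2, 0], [0, 0]] with rank 1, so corank 1. A Groebner basis of the Jacobian ideal J(f) in C{p,q} is {p^2, p + q^2}; counting standard monomials gives mu = 4. Corank 1: A-series; mu = 4 gives A_4.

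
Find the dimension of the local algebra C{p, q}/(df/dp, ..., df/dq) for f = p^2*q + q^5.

6

The Hessian of f at 0 is [[0, 0], [0, 0]] with rank 0, so corank 2. A Groebner basis of the Jacobian ideal J(f) in C{p,q} is {p^2/5 + q^4, p^3, p*q}; counting standard monomials gives mu = 6. Corank 2; j^3 = p^2*q has shape L^2 M (L != M), so D-series; mu = 6 gives D_6.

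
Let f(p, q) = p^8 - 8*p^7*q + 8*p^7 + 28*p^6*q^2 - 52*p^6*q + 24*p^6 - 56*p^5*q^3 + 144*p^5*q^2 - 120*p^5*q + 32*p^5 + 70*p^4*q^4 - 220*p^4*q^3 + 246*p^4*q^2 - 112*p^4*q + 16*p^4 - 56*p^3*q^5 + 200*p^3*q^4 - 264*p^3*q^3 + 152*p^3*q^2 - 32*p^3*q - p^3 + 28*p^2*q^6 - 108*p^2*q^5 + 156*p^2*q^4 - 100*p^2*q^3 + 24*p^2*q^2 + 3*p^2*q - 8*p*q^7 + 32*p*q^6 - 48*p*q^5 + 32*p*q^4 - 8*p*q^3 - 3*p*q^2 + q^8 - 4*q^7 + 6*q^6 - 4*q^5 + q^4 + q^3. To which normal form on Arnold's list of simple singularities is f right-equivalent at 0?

E_6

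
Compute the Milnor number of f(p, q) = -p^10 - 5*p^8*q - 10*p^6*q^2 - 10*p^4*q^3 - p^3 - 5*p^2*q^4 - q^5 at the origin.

8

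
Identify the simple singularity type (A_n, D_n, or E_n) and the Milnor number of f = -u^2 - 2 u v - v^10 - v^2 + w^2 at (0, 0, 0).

Type A_9, Milnor number mu = 9.

The Hessian of f at 0 has rank 2. Corank 1: A-series; mu = 9 gives A_9.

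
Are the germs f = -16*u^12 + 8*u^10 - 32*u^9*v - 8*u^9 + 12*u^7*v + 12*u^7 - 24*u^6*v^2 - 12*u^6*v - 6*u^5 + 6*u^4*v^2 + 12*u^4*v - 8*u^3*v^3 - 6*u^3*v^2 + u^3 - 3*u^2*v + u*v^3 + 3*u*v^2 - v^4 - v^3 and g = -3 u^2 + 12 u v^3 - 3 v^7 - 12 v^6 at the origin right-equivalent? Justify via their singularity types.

No.

The Hessian of f at 0 has rank 0. Corank 2; j^3 = (u - v)^3 is a perfect cube, so E-series; the 4-jet and mu = 7 give E_7. The Hessian of g at 0 has rank 1. Corank 1: A-series; mu = 6 gives A_6. f is E_7 but g is A_6, hence not right-equivalent.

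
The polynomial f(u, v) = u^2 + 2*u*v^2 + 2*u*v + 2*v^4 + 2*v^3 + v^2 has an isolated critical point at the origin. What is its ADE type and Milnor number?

The Hessian of f at 0 has rank 1. Corank 1: A-series; mu = 3 gives A_3.

Type A_{3}, Milnor number mu = 3.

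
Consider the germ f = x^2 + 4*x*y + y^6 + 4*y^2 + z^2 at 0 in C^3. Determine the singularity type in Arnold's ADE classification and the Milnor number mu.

The Hessian of f at 0 has rank 2. Corank 1: A-series; mu = 5 gives A_5.

Type A5, Milnor number mu = 5.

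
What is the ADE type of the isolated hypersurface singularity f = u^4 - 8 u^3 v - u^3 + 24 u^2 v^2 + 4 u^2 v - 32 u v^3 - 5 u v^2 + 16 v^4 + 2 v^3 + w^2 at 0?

D_{5}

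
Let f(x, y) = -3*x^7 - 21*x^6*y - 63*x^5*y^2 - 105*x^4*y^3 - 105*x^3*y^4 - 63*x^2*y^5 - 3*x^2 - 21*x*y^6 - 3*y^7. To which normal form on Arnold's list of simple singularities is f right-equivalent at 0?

The Hessian of f at 0 has rank 1. Corank 1: A-series; mu = 6 gives A_6.

A_6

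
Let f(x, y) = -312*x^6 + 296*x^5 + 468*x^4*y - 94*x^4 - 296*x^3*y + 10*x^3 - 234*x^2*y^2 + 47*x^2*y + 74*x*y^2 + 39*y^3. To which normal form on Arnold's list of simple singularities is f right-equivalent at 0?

D_4

The Hessian of f at 0 is [[0, 0], [0, 0]] with rank 0, so corank 2. A Groebner basis of the Jacobian ideal J(f) in C{x,y} is {y^3, x^2 - 23*y^2/11, x*y + 16*y^2/11}; counting standard monomials gives mu = 4. Corank 2; j^3 = (2*x + 3*y)*(5*x^2 + 16*x*y + 13*y^2) splits into three distinct lines over C (the quadratic factor has nonzero discriminant), so D_4.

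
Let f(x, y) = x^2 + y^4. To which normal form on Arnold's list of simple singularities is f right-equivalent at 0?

A_{3}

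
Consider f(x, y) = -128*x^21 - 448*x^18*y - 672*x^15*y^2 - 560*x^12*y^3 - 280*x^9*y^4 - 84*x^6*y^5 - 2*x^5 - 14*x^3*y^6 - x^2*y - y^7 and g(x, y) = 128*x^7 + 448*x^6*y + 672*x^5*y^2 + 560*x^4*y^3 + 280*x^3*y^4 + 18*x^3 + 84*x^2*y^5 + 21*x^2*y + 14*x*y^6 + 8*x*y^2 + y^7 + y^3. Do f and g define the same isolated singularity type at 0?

The Hessian of f at 0 is [[0, 0], [0, 0]] with rank 0, so corank 2. A Groebner basis of the Jacobian ideal J(f) in C{x,y} is {x^2/7 + y^6, x^3, x*y}; counting standard monomials gives mu = 8. Corank 2; j^3 = -x^2*y has shape L^2 M (L != M), so D-series; mu = 8 gives D_8. The Hessian of g at 0 is [[0, 0], [0, 0]] with rank 0, so corank 2. A Groebner basis of the Jacobian ideal J(g) in C{x,y} is {-2187*x*y/14 + y^6 - 729*y^2/14, x*y^2 + y^3/3, x^2 + 5*x*y/6 + y^2/6}; counting standard monomials gives mu = 8. Corank 2; j^3 = (2*x + y)*(3*x + y)^2 has shape L^2 M (L != M), so D-series; mu = 8 gives D_8. Both have type D_8, hence right-equivalent.

Yes.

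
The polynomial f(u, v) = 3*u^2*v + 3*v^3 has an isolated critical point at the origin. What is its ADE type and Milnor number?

Type D_{4}, Milnor number mu = 4.

The Hessian of f at 0 has rank 0. Corank 2; j^3 = 3*v*(u^2 + v^2) splits into three distinct lines over C (the quadratic factor has nonzero discriminant), so D_4.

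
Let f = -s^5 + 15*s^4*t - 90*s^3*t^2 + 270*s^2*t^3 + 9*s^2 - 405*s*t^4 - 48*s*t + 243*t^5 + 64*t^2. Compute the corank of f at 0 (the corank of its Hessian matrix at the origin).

Hessian at 0 has rank 1.

1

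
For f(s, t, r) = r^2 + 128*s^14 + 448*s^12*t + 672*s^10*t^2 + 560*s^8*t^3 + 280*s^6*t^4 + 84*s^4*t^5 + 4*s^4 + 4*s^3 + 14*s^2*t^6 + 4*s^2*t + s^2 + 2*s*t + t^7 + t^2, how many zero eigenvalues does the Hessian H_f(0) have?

Hessian at 0 has rank 2.

1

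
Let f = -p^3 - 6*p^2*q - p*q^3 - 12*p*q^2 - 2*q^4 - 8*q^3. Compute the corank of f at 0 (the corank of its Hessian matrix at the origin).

2

Hessian at 0 has rank 0.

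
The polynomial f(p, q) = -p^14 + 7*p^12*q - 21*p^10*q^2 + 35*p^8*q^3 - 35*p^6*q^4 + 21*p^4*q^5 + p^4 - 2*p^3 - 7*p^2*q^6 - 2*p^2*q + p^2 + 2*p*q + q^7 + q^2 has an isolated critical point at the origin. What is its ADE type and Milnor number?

The Hessian of f at 0 has rank 1. Corank 1: A-series; mu = 6 gives A_6.

Type A6, Milnor number mu = 6.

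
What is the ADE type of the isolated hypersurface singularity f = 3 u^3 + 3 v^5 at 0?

The Hessian of f at 0 has rank 0. Corank 2; j^3 = 3*u^3 is a perfect cube, so E-series; the 5-jet and mu = 8 give E_8.

E_{8}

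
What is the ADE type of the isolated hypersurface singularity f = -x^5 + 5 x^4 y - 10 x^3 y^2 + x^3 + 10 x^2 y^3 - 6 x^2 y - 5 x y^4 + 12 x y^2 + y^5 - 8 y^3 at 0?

E_8

The Hessian of f at 0 is [[0, 0], [0, 0]] with rank 0, so corank 2. A Groebner basis of the Jacobian ideal J(f) in C{x,y} is {y^5, x*y^3 - 7*y^4/4, x^2 - 4*x*y + 4*y^2}; counting standard monomials gives mu = 8. Corank 2; j^3 = (x - 2*y)^3 is a perfect cube, so E-series; the 5-jet and mu = 8 give E_8.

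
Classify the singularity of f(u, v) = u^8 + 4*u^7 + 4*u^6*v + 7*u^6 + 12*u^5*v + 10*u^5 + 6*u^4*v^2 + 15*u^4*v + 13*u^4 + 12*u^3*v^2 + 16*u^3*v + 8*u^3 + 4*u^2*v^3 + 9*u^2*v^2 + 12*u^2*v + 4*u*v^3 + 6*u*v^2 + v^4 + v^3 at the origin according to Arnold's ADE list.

E_{6}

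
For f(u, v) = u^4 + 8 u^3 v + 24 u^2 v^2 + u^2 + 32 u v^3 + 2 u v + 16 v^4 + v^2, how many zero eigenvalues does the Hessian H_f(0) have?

1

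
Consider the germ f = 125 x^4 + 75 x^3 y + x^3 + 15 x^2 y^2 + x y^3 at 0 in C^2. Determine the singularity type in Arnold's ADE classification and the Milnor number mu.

Type E7, Milnor number mu = 7.

The Hessian of f at 0 is [[0, 0], [0, 0]] with rank 0, so corank 2. A Groebner basis of the Jacobian ideal J(f) in C{x,y} is {3*x^2/25 + y^4 + y^3/25, x^3, x^2*y - x^2/25 - y^3/75, 2*x^2/5 + x*y^2 + 2*y^3/15}; counting standard monomials gives mu = 7. Corank 2; j^3 = x^3 is a perfect cube, so E-series; the 4-jet and mu = 7 give E_7.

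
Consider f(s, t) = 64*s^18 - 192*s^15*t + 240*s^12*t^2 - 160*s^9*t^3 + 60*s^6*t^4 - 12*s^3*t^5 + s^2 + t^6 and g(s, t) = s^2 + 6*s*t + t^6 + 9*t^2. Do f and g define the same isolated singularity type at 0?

Yes.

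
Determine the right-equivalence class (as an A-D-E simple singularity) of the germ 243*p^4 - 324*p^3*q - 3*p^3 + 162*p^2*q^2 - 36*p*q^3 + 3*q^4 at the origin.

The Hessian of f at 0 has rank 0. Corank 2; j^3 = -3*p^3 is a perfect cube, so E-series; the 4-jet and mu = 6 give E_6.

E_{6}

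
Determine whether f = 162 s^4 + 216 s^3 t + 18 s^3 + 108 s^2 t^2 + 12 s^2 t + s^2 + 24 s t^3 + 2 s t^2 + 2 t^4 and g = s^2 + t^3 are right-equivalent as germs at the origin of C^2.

No.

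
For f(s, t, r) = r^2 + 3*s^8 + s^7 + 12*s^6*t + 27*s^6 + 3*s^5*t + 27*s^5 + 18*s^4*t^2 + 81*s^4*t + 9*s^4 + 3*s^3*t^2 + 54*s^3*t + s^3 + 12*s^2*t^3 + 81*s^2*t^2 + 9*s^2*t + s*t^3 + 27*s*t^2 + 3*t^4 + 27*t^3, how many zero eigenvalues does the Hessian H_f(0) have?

The Hessian at 0 is [[0, 0, 0], [0, 0, 0], [0, 0, 2]] of rank 1; hence corank 2.

2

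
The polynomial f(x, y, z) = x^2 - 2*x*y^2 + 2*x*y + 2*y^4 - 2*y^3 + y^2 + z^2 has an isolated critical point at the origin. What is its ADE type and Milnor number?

The Hessian of f at 0 has rank 2. Corank 1: A-series; mu = 3 gives A_3.

Type A_3, Milnor number mu = 3.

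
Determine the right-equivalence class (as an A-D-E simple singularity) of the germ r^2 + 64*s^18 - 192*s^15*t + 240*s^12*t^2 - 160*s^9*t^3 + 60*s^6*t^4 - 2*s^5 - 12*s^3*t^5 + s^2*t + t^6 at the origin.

The Hessian of f at 0 has rank 1. Corank 2; j^3 = s^2*t has shape L^2 M (L != M), so D-series; mu = 7 gives D_7.

D7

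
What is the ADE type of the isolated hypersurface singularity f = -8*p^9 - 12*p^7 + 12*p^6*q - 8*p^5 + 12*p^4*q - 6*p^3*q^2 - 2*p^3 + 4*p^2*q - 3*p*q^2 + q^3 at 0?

D_{4}

The Hessian of f at 0 has rank 0. Corank 2; j^3 = -(p - q)*(2*p^2 - 2*p*q + q^2) splits into three distinct lines over C (the quadratic factor has nonzero discriminant), so D_4.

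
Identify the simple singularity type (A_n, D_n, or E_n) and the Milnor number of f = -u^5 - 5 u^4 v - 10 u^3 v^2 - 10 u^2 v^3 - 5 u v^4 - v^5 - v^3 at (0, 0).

The Hessian of f at 0 is [[0, 0], [0, 0]] with rank 0, so corank 2. A Groebner basis of the Jacobian ideal J(f) in C{u,v} is {u^4 + 4*u^3*v, v^2}; counting standard monomials gives mu = 8. Corank 2; j^3 = -v^3 is a perfect cube, so E-series; the 5-jet and mu = 8 give E_8.

Type E_{8}, Milnor number mu = 8.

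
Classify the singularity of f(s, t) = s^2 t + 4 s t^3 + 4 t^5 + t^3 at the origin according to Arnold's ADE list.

The Hessian of f at 0 has rank 0. Corank 2; j^3 = t*(s^2 + t^2) splits into three distinct lines over C (the quadratic factor has nonzero discriminant), so D_4.

D4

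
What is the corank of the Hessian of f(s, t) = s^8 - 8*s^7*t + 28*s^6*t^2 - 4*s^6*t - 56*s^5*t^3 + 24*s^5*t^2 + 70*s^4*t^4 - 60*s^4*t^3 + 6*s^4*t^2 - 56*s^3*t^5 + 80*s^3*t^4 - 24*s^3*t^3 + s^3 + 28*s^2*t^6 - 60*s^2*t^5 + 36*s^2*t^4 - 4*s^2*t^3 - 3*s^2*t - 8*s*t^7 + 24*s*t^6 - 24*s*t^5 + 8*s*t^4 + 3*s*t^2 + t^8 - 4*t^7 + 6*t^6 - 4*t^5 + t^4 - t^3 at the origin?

Hessian at 0 has rank 0.

2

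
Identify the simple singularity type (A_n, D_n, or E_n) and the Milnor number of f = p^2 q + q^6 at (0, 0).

Type D_{7}, Milnor number mu = 7.

The Hessian of f at 0 is [[0, 0], [0, 0]] with rank 0, so corank 2. A Groebner basis of the Jacobian ideal J(f) in C{p,q} is {p^2/6 + q^5, p^3, p*q}; counting standard monomials gives mu = 7. Corank 2; j^3 = p^2*q has shape L^2 M (L != M), so D-series; mu = 7 gives D_7.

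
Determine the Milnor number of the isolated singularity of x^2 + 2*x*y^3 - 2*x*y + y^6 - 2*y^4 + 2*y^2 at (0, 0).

1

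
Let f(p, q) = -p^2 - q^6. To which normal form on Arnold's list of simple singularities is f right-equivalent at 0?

A_{5}

The Hessian of f at 0 is [[-2, 0], [0, 0]] with rank 1, so corank 1. A Groebner basis of the Jacobian ideal J(f) in C{p,q} is {q^5, p}; counting standard monomials gives mu = 5. Corank 1: A-series; mu = 5 gives A_5.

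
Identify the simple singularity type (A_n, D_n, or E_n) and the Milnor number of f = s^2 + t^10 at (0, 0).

Type A9, Milnor number mu = 9.

The Hessian of f at 0 has rank 1. Corank 1: A-series; mu = 9 gives A_9.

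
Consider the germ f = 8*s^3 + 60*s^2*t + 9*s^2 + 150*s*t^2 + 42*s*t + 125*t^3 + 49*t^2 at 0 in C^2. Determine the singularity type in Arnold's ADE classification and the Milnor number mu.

The Hessian of f at 0 has rank 1. Corank 1: A-series; mu = 2 gives A_2.

Type A_2, Milnor number mu = 2.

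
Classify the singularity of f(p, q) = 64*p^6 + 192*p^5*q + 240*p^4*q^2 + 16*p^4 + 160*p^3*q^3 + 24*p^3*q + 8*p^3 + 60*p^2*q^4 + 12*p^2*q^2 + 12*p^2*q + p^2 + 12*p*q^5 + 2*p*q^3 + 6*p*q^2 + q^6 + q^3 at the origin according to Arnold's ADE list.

The Hessian of f at 0 is [[2, 0], [0, 0]] with rank 1, so corank 1. A Groebner basis of the Jacobian ideal J(f) in C{p,q} is {q^2, p}; counting standard monomials gives mu = 2. Corank 1: A-series; mu = 2 gives A_2.

A2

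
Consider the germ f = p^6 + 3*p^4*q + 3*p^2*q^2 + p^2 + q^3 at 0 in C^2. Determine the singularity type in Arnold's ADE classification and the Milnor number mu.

Type A2, Milnor number mu = 2.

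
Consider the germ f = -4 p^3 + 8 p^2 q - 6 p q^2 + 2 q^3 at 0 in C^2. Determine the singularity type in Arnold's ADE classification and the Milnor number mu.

Type D_4, Milnor number mu = 4.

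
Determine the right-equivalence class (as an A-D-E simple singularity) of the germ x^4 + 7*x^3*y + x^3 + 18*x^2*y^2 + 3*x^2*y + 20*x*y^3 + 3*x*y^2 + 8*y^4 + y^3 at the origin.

E_{7}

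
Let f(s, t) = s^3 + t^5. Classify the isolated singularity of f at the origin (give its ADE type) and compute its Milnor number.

The Hessian of f at 0 is [[0, 0], [0, 0]] with rank 0, so corank 2. A Groebner basis of the Jacobian ideal J(f) in C{s,t} is {t^4, s^2}; counting standard monomials gives mu = 8. Corank 2; j^3 = s^3 is a perfect cube, so E-series; the 5-jet and mu = 8 give E_8.

Type E8, Milnor number mu = 8.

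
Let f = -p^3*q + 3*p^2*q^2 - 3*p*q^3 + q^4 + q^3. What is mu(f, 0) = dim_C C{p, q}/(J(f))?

7

The Hessian of f at 0 has rank 0. Corank 2; j^3 = q^3 is a perfect cube, so E-series; the 4-jet and mu = 7 give E_7.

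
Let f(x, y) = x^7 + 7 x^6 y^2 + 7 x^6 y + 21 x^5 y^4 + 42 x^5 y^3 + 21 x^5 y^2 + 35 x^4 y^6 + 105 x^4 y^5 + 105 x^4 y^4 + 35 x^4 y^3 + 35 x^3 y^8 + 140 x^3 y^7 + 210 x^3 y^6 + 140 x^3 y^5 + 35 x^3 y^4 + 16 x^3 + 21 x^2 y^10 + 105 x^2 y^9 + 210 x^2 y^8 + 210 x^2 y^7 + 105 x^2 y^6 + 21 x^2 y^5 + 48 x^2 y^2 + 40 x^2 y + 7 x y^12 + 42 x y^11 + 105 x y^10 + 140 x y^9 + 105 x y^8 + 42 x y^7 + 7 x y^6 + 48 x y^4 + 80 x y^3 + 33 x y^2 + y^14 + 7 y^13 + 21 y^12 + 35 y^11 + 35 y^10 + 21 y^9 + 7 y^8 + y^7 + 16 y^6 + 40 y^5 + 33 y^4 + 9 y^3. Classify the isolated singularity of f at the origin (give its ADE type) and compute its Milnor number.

Type D_8, Milnor number mu = 8.

The Hessian of f at 0 has rank 0. Corank 2; j^3 = (x + y)*(4*x + 3*y)^2 has shape L^2 M (L != M), so D-series; mu = 8 gives D_8.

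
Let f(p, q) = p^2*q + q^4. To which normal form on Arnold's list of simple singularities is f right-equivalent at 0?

D_5

The Hessian of f at 0 is [[0, 0], [0, 0]] with rank 0, so corank 2. A Groebner basis of the Jacobian ideal J(f) in C{p,q} is {p^3, p^2/4 + q^3, p*q}; counting standard monomials gives mu = 5. Corank 2; j^3 = p^2*q has shape L^2 M (L != M), so D-series; mu = 5 gives D_5.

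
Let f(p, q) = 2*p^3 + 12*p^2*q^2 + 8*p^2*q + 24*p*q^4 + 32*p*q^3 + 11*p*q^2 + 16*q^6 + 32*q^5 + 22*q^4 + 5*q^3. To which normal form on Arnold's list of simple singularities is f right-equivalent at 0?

The Hessian of f at 0 has rank 0. Corank 2; j^3 = (p + q)*(2*p^2 + 6*p*q + 5*q^2) splits into three distinct lines over C (the quadratic factor has nonzero discriminant), so D_4.

D_4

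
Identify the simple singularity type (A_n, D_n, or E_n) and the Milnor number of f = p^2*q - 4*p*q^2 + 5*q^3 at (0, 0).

Type D4, Milnor number mu = 4.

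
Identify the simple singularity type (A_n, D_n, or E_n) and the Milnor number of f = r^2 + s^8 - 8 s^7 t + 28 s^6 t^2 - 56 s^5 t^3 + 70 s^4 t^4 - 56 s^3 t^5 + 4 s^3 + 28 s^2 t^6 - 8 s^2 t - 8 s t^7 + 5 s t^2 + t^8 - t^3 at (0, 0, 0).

Type D9, Milnor number mu = 9.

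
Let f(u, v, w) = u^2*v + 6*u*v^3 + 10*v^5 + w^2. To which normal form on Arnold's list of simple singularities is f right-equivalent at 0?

D_6

The Hessian of f at 0 has rank 1. Corank 2; j^3 = u^2*v has shape L^2 M (L != M), so D-series; mu = 6 gives D_6.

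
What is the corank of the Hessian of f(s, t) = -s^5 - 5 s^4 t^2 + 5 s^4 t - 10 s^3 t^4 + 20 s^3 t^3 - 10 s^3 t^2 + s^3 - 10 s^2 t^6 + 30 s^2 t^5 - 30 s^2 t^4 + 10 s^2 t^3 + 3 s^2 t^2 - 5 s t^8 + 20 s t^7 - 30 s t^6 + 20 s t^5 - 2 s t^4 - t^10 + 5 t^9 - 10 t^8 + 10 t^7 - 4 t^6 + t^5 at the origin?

Hessian at 0 has rank 0.

2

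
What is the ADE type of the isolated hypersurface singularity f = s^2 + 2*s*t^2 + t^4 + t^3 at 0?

The Hessian of f at 0 is [[2, 0], [0, 0]] with rank 1, so corank 1. A Groebner basis of the Jacobian ideal J(f) in C{s,t} is {t^2, s}; counting standard monomials gives mu = 2. Corank 1: A-series; mu = 2 gives A_2.

A_{2}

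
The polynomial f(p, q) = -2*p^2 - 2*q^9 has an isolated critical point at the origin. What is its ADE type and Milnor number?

Type A8, Milnor number mu = 8.

The Hessian of f at 0 has rank 1. Corank 1: A-series; mu = 8 gives A_8.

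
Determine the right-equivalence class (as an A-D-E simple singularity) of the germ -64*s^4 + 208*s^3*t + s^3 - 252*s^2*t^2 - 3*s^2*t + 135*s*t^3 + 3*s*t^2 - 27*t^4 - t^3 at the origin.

E_7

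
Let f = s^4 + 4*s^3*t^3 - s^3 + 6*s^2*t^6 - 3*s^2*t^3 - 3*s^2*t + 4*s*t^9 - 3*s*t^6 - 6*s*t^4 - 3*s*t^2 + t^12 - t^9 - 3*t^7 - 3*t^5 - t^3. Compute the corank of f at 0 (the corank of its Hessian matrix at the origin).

2

The Hessian at 0 is [[0, 0], [0, 0]] of rank 0; hence corank 2.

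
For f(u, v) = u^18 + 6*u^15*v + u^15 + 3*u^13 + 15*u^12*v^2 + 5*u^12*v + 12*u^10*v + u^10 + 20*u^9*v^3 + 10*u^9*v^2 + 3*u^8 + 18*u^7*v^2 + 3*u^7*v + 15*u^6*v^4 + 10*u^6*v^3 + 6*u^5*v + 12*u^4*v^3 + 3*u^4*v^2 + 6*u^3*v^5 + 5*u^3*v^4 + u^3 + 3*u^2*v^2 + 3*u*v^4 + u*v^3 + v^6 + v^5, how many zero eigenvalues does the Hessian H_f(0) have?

Hessian at 0 has rank 0.

2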